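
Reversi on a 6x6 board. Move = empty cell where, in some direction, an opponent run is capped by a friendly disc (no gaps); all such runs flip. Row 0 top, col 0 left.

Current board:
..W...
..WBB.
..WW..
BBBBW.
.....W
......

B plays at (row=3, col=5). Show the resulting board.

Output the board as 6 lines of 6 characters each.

Answer: ..W...
..WBB.
..WW..
BBBBBB
.....W
......

Derivation:
Place B at (3,5); scan 8 dirs for brackets.
Dir NW: first cell '.' (not opp) -> no flip
Dir N: first cell '.' (not opp) -> no flip
Dir NE: edge -> no flip
Dir W: opp run (3,4) capped by B -> flip
Dir E: edge -> no flip
Dir SW: first cell '.' (not opp) -> no flip
Dir S: opp run (4,5), next='.' -> no flip
Dir SE: edge -> no flip
All flips: (3,4)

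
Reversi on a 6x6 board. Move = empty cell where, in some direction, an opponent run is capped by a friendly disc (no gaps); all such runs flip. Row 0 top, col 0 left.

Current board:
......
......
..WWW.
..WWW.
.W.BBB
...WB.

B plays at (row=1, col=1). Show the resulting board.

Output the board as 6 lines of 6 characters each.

Place B at (1,1); scan 8 dirs for brackets.
Dir NW: first cell '.' (not opp) -> no flip
Dir N: first cell '.' (not opp) -> no flip
Dir NE: first cell '.' (not opp) -> no flip
Dir W: first cell '.' (not opp) -> no flip
Dir E: first cell '.' (not opp) -> no flip
Dir SW: first cell '.' (not opp) -> no flip
Dir S: first cell '.' (not opp) -> no flip
Dir SE: opp run (2,2) (3,3) capped by B -> flip
All flips: (2,2) (3,3)

Answer: ......
.B....
..BWW.
..WBW.
.W.BBB
...WB.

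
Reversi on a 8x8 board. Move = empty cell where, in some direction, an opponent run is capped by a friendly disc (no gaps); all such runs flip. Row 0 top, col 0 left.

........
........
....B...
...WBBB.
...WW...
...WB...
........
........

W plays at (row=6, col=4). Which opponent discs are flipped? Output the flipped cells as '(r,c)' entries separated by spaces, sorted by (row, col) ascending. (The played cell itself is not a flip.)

Dir NW: first cell 'W' (not opp) -> no flip
Dir N: opp run (5,4) capped by W -> flip
Dir NE: first cell '.' (not opp) -> no flip
Dir W: first cell '.' (not opp) -> no flip
Dir E: first cell '.' (not opp) -> no flip
Dir SW: first cell '.' (not opp) -> no flip
Dir S: first cell '.' (not opp) -> no flip
Dir SE: first cell '.' (not opp) -> no flip

Answer: (5,4)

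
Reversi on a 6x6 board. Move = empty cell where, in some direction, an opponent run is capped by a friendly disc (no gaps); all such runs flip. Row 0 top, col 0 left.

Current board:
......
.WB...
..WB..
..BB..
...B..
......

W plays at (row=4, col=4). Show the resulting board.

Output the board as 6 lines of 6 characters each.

Answer: ......
.WB...
..WB..
..BW..
...BW.
......

Derivation:
Place W at (4,4); scan 8 dirs for brackets.
Dir NW: opp run (3,3) capped by W -> flip
Dir N: first cell '.' (not opp) -> no flip
Dir NE: first cell '.' (not opp) -> no flip
Dir W: opp run (4,3), next='.' -> no flip
Dir E: first cell '.' (not opp) -> no flip
Dir SW: first cell '.' (not opp) -> no flip
Dir S: first cell '.' (not opp) -> no flip
Dir SE: first cell '.' (not opp) -> no flip
All flips: (3,3)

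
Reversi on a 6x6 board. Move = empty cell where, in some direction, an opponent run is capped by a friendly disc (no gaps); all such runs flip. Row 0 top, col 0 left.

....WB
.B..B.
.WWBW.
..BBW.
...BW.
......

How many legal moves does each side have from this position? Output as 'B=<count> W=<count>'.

-- B to move --
(0,3): flips 1 -> legal
(1,0): flips 1 -> legal
(1,2): flips 1 -> legal
(1,3): no bracket -> illegal
(1,5): flips 1 -> legal
(2,0): flips 2 -> legal
(2,5): flips 2 -> legal
(3,0): no bracket -> illegal
(3,1): flips 1 -> legal
(3,5): flips 1 -> legal
(4,5): flips 2 -> legal
(5,3): no bracket -> illegal
(5,4): flips 3 -> legal
(5,5): flips 1 -> legal
B mobility = 11
-- W to move --
(0,0): flips 1 -> legal
(0,1): flips 1 -> legal
(0,2): no bracket -> illegal
(0,3): no bracket -> illegal
(1,0): no bracket -> illegal
(1,2): flips 1 -> legal
(1,3): no bracket -> illegal
(1,5): no bracket -> illegal
(2,0): no bracket -> illegal
(2,5): no bracket -> illegal
(3,1): flips 2 -> legal
(4,1): no bracket -> illegal
(4,2): flips 3 -> legal
(5,2): flips 1 -> legal
(5,3): no bracket -> illegal
(5,4): flips 2 -> legal
W mobility = 7

Answer: B=11 W=7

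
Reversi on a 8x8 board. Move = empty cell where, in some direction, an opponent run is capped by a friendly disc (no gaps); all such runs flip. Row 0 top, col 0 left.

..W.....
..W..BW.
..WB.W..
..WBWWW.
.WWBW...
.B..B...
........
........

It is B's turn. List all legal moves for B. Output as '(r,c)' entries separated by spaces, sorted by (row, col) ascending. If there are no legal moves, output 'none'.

Answer: (0,1) (0,7) (1,1) (1,7) (2,1) (2,4) (3,1) (3,7) (4,0) (4,5) (5,0) (5,5)

Derivation:
(0,1): flips 1 -> legal
(0,3): no bracket -> illegal
(0,5): no bracket -> illegal
(0,6): no bracket -> illegal
(0,7): flips 3 -> legal
(1,1): flips 1 -> legal
(1,3): no bracket -> illegal
(1,4): no bracket -> illegal
(1,7): flips 1 -> legal
(2,1): flips 2 -> legal
(2,4): flips 2 -> legal
(2,6): no bracket -> illegal
(2,7): no bracket -> illegal
(3,0): no bracket -> illegal
(3,1): flips 2 -> legal
(3,7): flips 3 -> legal
(4,0): flips 2 -> legal
(4,5): flips 4 -> legal
(4,6): no bracket -> illegal
(4,7): no bracket -> illegal
(5,0): flips 2 -> legal
(5,2): no bracket -> illegal
(5,3): no bracket -> illegal
(5,5): flips 1 -> legal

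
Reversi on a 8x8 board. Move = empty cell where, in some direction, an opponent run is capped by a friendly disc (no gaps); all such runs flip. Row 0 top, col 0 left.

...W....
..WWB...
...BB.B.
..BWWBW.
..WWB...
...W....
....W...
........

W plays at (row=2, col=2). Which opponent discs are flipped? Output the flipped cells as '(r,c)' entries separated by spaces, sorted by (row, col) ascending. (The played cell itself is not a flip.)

Answer: (3,2)

Derivation:
Dir NW: first cell '.' (not opp) -> no flip
Dir N: first cell 'W' (not opp) -> no flip
Dir NE: first cell 'W' (not opp) -> no flip
Dir W: first cell '.' (not opp) -> no flip
Dir E: opp run (2,3) (2,4), next='.' -> no flip
Dir SW: first cell '.' (not opp) -> no flip
Dir S: opp run (3,2) capped by W -> flip
Dir SE: first cell 'W' (not opp) -> no flip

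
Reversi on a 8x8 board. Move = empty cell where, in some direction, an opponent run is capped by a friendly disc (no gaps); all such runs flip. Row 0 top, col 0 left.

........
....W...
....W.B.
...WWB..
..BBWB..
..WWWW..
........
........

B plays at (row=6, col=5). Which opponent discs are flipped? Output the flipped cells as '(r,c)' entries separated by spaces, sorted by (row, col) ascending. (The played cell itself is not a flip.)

Dir NW: opp run (5,4) capped by B -> flip
Dir N: opp run (5,5) capped by B -> flip
Dir NE: first cell '.' (not opp) -> no flip
Dir W: first cell '.' (not opp) -> no flip
Dir E: first cell '.' (not opp) -> no flip
Dir SW: first cell '.' (not opp) -> no flip
Dir S: first cell '.' (not opp) -> no flip
Dir SE: first cell '.' (not opp) -> no flip

Answer: (5,4) (5,5)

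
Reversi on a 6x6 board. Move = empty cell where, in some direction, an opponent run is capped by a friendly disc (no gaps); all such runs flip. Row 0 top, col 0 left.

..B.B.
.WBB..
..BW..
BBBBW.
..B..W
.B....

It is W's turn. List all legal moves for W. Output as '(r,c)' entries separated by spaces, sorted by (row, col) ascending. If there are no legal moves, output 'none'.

Answer: (0,1) (0,3) (1,4) (2,1) (4,1) (4,3) (4,4)

Derivation:
(0,1): flips 1 -> legal
(0,3): flips 1 -> legal
(0,5): no bracket -> illegal
(1,4): flips 2 -> legal
(1,5): no bracket -> illegal
(2,0): no bracket -> illegal
(2,1): flips 1 -> legal
(2,4): no bracket -> illegal
(4,0): no bracket -> illegal
(4,1): flips 1 -> legal
(4,3): flips 1 -> legal
(4,4): flips 2 -> legal
(5,0): no bracket -> illegal
(5,2): no bracket -> illegal
(5,3): no bracket -> illegal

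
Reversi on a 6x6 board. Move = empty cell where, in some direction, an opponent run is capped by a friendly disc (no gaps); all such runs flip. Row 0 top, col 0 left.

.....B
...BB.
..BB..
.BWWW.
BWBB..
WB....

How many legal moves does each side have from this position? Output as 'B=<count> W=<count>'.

-- B to move --
(2,1): flips 1 -> legal
(2,4): flips 1 -> legal
(2,5): flips 1 -> legal
(3,0): no bracket -> illegal
(3,5): flips 3 -> legal
(4,4): flips 1 -> legal
(4,5): flips 1 -> legal
(5,2): no bracket -> illegal
B mobility = 6
-- W to move --
(0,2): no bracket -> illegal
(0,3): flips 2 -> legal
(0,4): no bracket -> illegal
(1,1): flips 1 -> legal
(1,2): flips 2 -> legal
(1,5): no bracket -> illegal
(2,0): no bracket -> illegal
(2,1): flips 1 -> legal
(2,4): no bracket -> illegal
(2,5): no bracket -> illegal
(3,0): flips 2 -> legal
(4,4): flips 2 -> legal
(5,2): flips 3 -> legal
(5,3): flips 1 -> legal
(5,4): flips 1 -> legal
W mobility = 9

Answer: B=6 W=9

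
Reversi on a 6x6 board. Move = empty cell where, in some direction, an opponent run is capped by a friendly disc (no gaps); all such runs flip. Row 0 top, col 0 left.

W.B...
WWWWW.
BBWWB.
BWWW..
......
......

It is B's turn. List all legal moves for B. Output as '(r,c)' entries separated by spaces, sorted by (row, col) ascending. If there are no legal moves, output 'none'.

Answer: (0,1) (0,3) (0,4) (3,4) (4,1) (4,2) (4,3)

Derivation:
(0,1): flips 1 -> legal
(0,3): flips 1 -> legal
(0,4): flips 1 -> legal
(0,5): no bracket -> illegal
(1,5): no bracket -> illegal
(2,5): no bracket -> illegal
(3,4): flips 3 -> legal
(4,0): no bracket -> illegal
(4,1): flips 1 -> legal
(4,2): flips 5 -> legal
(4,3): flips 1 -> legal
(4,4): no bracket -> illegal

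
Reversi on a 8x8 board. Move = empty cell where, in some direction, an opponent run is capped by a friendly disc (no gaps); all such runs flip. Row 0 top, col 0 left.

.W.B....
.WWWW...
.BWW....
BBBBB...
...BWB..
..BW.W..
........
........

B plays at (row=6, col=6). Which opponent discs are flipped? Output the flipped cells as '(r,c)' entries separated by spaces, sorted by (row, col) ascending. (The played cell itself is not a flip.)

Answer: (4,4) (5,5)

Derivation:
Dir NW: opp run (5,5) (4,4) capped by B -> flip
Dir N: first cell '.' (not opp) -> no flip
Dir NE: first cell '.' (not opp) -> no flip
Dir W: first cell '.' (not opp) -> no flip
Dir E: first cell '.' (not opp) -> no flip
Dir SW: first cell '.' (not opp) -> no flip
Dir S: first cell '.' (not opp) -> no flip
Dir SE: first cell '.' (not opp) -> no flip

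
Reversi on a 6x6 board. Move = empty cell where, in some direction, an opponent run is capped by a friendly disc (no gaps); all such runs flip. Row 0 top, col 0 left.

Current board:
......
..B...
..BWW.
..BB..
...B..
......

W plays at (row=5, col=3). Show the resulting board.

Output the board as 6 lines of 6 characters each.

Answer: ......
..B...
..BWW.
..BW..
...W..
...W..

Derivation:
Place W at (5,3); scan 8 dirs for brackets.
Dir NW: first cell '.' (not opp) -> no flip
Dir N: opp run (4,3) (3,3) capped by W -> flip
Dir NE: first cell '.' (not opp) -> no flip
Dir W: first cell '.' (not opp) -> no flip
Dir E: first cell '.' (not opp) -> no flip
Dir SW: edge -> no flip
Dir S: edge -> no flip
Dir SE: edge -> no flip
All flips: (3,3) (4,3)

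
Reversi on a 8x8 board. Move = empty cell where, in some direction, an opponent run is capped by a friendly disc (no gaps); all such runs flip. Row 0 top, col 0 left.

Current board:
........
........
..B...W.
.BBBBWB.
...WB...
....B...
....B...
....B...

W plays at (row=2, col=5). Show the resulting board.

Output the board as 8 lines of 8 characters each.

Place W at (2,5); scan 8 dirs for brackets.
Dir NW: first cell '.' (not opp) -> no flip
Dir N: first cell '.' (not opp) -> no flip
Dir NE: first cell '.' (not opp) -> no flip
Dir W: first cell '.' (not opp) -> no flip
Dir E: first cell 'W' (not opp) -> no flip
Dir SW: opp run (3,4) capped by W -> flip
Dir S: first cell 'W' (not opp) -> no flip
Dir SE: opp run (3,6), next='.' -> no flip
All flips: (3,4)

Answer: ........
........
..B..WW.
.BBBWWB.
...WB...
....B...
....B...
....B...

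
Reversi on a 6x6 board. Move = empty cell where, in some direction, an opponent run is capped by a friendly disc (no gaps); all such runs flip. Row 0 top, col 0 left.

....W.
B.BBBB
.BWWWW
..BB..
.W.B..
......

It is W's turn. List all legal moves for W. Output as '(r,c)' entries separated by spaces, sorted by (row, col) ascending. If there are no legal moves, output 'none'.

Answer: (0,1) (0,2) (0,3) (0,5) (2,0) (4,2) (4,4) (5,3)

Derivation:
(0,0): no bracket -> illegal
(0,1): flips 1 -> legal
(0,2): flips 2 -> legal
(0,3): flips 2 -> legal
(0,5): flips 2 -> legal
(1,1): no bracket -> illegal
(2,0): flips 1 -> legal
(3,0): no bracket -> illegal
(3,1): no bracket -> illegal
(3,4): no bracket -> illegal
(4,2): flips 2 -> legal
(4,4): flips 1 -> legal
(5,2): no bracket -> illegal
(5,3): flips 2 -> legal
(5,4): no bracket -> illegal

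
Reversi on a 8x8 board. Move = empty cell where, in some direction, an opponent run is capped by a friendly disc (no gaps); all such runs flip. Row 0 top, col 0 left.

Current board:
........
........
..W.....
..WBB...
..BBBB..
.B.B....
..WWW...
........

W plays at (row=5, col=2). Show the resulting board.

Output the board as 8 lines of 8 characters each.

Place W at (5,2); scan 8 dirs for brackets.
Dir NW: first cell '.' (not opp) -> no flip
Dir N: opp run (4,2) capped by W -> flip
Dir NE: opp run (4,3) (3,4), next='.' -> no flip
Dir W: opp run (5,1), next='.' -> no flip
Dir E: opp run (5,3), next='.' -> no flip
Dir SW: first cell '.' (not opp) -> no flip
Dir S: first cell 'W' (not opp) -> no flip
Dir SE: first cell 'W' (not opp) -> no flip
All flips: (4,2)

Answer: ........
........
..W.....
..WBB...
..WBBB..
.BWB....
..WWW...
........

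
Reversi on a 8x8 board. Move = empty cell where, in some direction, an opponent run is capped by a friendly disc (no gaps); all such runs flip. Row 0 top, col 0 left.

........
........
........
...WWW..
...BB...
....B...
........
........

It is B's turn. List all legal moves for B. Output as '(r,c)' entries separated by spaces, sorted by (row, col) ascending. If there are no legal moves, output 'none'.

(2,2): flips 1 -> legal
(2,3): flips 1 -> legal
(2,4): flips 1 -> legal
(2,5): flips 1 -> legal
(2,6): flips 1 -> legal
(3,2): no bracket -> illegal
(3,6): no bracket -> illegal
(4,2): no bracket -> illegal
(4,5): no bracket -> illegal
(4,6): no bracket -> illegal

Answer: (2,2) (2,3) (2,4) (2,5) (2,6)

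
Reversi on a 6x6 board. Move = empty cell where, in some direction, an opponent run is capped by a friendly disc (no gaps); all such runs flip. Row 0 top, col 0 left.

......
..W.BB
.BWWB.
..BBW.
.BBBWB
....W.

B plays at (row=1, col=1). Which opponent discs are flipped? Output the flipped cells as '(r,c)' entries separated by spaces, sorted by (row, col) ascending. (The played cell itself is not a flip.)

Answer: (2,2)

Derivation:
Dir NW: first cell '.' (not opp) -> no flip
Dir N: first cell '.' (not opp) -> no flip
Dir NE: first cell '.' (not opp) -> no flip
Dir W: first cell '.' (not opp) -> no flip
Dir E: opp run (1,2), next='.' -> no flip
Dir SW: first cell '.' (not opp) -> no flip
Dir S: first cell 'B' (not opp) -> no flip
Dir SE: opp run (2,2) capped by B -> flip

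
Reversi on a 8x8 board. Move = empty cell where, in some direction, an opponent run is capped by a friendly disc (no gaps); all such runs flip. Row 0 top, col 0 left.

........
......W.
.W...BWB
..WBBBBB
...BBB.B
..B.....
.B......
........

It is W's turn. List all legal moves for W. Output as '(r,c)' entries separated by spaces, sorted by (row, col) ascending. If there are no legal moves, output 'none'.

Answer: (2,4) (4,6) (5,3) (5,4) (7,0)

Derivation:
(1,4): no bracket -> illegal
(1,5): no bracket -> illegal
(1,7): no bracket -> illegal
(2,2): no bracket -> illegal
(2,3): no bracket -> illegal
(2,4): flips 1 -> legal
(4,1): no bracket -> illegal
(4,2): no bracket -> illegal
(4,6): flips 1 -> legal
(5,0): no bracket -> illegal
(5,1): no bracket -> illegal
(5,3): flips 2 -> legal
(5,4): flips 1 -> legal
(5,5): no bracket -> illegal
(5,6): no bracket -> illegal
(5,7): no bracket -> illegal
(6,0): no bracket -> illegal
(6,2): no bracket -> illegal
(6,3): no bracket -> illegal
(7,0): flips 5 -> legal
(7,1): no bracket -> illegal
(7,2): no bracket -> illegal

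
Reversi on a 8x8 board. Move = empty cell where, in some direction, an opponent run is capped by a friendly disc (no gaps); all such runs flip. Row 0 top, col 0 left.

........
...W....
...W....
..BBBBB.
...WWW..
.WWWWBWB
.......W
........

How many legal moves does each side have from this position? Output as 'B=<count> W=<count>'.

Answer: B=10 W=10

Derivation:
-- B to move --
(0,2): no bracket -> illegal
(0,3): flips 2 -> legal
(0,4): no bracket -> illegal
(1,2): flips 1 -> legal
(1,4): flips 1 -> legal
(2,2): no bracket -> illegal
(2,4): no bracket -> illegal
(4,0): no bracket -> illegal
(4,1): no bracket -> illegal
(4,2): no bracket -> illegal
(4,6): no bracket -> illegal
(4,7): no bracket -> illegal
(5,0): flips 4 -> legal
(6,0): no bracket -> illegal
(6,1): flips 2 -> legal
(6,2): flips 2 -> legal
(6,3): flips 4 -> legal
(6,4): flips 2 -> legal
(6,5): flips 2 -> legal
(6,6): no bracket -> illegal
(7,6): no bracket -> illegal
(7,7): flips 1 -> legal
B mobility = 10
-- W to move --
(2,1): flips 1 -> legal
(2,2): flips 1 -> legal
(2,4): flips 1 -> legal
(2,5): flips 2 -> legal
(2,6): flips 1 -> legal
(2,7): flips 1 -> legal
(3,1): no bracket -> illegal
(3,7): no bracket -> illegal
(4,1): flips 1 -> legal
(4,2): no bracket -> illegal
(4,6): no bracket -> illegal
(4,7): flips 1 -> legal
(6,4): no bracket -> illegal
(6,5): flips 1 -> legal
(6,6): flips 1 -> legal
W mobility = 10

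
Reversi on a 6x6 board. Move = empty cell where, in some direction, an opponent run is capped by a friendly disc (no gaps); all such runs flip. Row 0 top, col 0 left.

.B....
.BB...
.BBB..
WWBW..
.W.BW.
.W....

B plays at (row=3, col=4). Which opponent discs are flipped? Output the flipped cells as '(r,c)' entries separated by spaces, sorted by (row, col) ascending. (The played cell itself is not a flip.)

Answer: (3,3)

Derivation:
Dir NW: first cell 'B' (not opp) -> no flip
Dir N: first cell '.' (not opp) -> no flip
Dir NE: first cell '.' (not opp) -> no flip
Dir W: opp run (3,3) capped by B -> flip
Dir E: first cell '.' (not opp) -> no flip
Dir SW: first cell 'B' (not opp) -> no flip
Dir S: opp run (4,4), next='.' -> no flip
Dir SE: first cell '.' (not opp) -> no flip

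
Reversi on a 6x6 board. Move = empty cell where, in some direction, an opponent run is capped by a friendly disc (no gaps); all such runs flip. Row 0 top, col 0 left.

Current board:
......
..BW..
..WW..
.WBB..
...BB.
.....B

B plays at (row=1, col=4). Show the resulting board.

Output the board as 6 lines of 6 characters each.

Place B at (1,4); scan 8 dirs for brackets.
Dir NW: first cell '.' (not opp) -> no flip
Dir N: first cell '.' (not opp) -> no flip
Dir NE: first cell '.' (not opp) -> no flip
Dir W: opp run (1,3) capped by B -> flip
Dir E: first cell '.' (not opp) -> no flip
Dir SW: opp run (2,3) capped by B -> flip
Dir S: first cell '.' (not opp) -> no flip
Dir SE: first cell '.' (not opp) -> no flip
All flips: (1,3) (2,3)

Answer: ......
..BBB.
..WB..
.WBB..
...BB.
.....B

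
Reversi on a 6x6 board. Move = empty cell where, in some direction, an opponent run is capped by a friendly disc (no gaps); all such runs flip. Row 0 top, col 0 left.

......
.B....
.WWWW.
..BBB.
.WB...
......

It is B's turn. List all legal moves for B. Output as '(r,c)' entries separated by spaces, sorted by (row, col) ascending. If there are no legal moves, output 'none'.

(1,0): flips 1 -> legal
(1,2): flips 2 -> legal
(1,3): flips 1 -> legal
(1,4): flips 2 -> legal
(1,5): flips 1 -> legal
(2,0): no bracket -> illegal
(2,5): no bracket -> illegal
(3,0): no bracket -> illegal
(3,1): flips 1 -> legal
(3,5): no bracket -> illegal
(4,0): flips 1 -> legal
(5,0): flips 1 -> legal
(5,1): no bracket -> illegal
(5,2): no bracket -> illegal

Answer: (1,0) (1,2) (1,3) (1,4) (1,5) (3,1) (4,0) (5,0)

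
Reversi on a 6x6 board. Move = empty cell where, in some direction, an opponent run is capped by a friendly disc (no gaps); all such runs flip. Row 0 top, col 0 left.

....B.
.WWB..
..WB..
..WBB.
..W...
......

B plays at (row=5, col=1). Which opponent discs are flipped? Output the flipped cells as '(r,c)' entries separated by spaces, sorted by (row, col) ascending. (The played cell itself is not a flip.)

Answer: (4,2)

Derivation:
Dir NW: first cell '.' (not opp) -> no flip
Dir N: first cell '.' (not opp) -> no flip
Dir NE: opp run (4,2) capped by B -> flip
Dir W: first cell '.' (not opp) -> no flip
Dir E: first cell '.' (not opp) -> no flip
Dir SW: edge -> no flip
Dir S: edge -> no flip
Dir SE: edge -> no flip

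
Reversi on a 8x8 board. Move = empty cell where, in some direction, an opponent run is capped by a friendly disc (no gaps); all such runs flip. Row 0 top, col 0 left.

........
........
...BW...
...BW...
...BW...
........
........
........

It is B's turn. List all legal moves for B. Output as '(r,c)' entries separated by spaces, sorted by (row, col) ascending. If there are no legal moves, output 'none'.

Answer: (1,5) (2,5) (3,5) (4,5) (5,5)

Derivation:
(1,3): no bracket -> illegal
(1,4): no bracket -> illegal
(1,5): flips 1 -> legal
(2,5): flips 2 -> legal
(3,5): flips 1 -> legal
(4,5): flips 2 -> legal
(5,3): no bracket -> illegal
(5,4): no bracket -> illegal
(5,5): flips 1 -> legal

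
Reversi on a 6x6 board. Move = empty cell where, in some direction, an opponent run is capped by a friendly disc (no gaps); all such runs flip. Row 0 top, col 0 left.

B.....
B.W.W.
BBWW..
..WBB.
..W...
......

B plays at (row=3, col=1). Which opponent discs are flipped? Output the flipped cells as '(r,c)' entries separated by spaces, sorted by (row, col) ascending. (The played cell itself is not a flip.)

Answer: (3,2)

Derivation:
Dir NW: first cell 'B' (not opp) -> no flip
Dir N: first cell 'B' (not opp) -> no flip
Dir NE: opp run (2,2), next='.' -> no flip
Dir W: first cell '.' (not opp) -> no flip
Dir E: opp run (3,2) capped by B -> flip
Dir SW: first cell '.' (not opp) -> no flip
Dir S: first cell '.' (not opp) -> no flip
Dir SE: opp run (4,2), next='.' -> no flip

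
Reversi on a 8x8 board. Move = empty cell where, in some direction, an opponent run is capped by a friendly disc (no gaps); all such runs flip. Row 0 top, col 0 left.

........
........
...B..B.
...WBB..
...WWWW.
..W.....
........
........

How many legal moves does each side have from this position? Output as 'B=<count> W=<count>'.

Answer: B=7 W=6

Derivation:
-- B to move --
(2,2): no bracket -> illegal
(2,4): no bracket -> illegal
(3,2): flips 1 -> legal
(3,6): no bracket -> illegal
(3,7): no bracket -> illegal
(4,1): no bracket -> illegal
(4,2): no bracket -> illegal
(4,7): no bracket -> illegal
(5,1): no bracket -> illegal
(5,3): flips 3 -> legal
(5,4): flips 1 -> legal
(5,5): flips 1 -> legal
(5,6): flips 1 -> legal
(5,7): flips 1 -> legal
(6,1): flips 2 -> legal
(6,2): no bracket -> illegal
(6,3): no bracket -> illegal
B mobility = 7
-- W to move --
(1,2): flips 2 -> legal
(1,3): flips 1 -> legal
(1,4): no bracket -> illegal
(1,5): no bracket -> illegal
(1,6): no bracket -> illegal
(1,7): flips 2 -> legal
(2,2): no bracket -> illegal
(2,4): flips 2 -> legal
(2,5): flips 2 -> legal
(2,7): no bracket -> illegal
(3,2): no bracket -> illegal
(3,6): flips 2 -> legal
(3,7): no bracket -> illegal
W mobility = 6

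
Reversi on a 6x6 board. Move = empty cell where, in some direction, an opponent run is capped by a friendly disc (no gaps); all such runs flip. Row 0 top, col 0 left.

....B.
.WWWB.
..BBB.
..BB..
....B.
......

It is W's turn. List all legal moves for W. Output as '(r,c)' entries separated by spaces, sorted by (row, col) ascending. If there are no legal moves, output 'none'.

Answer: (1,5) (3,1) (3,4) (3,5) (4,2) (4,3) (5,5)

Derivation:
(0,3): no bracket -> illegal
(0,5): no bracket -> illegal
(1,5): flips 1 -> legal
(2,1): no bracket -> illegal
(2,5): no bracket -> illegal
(3,1): flips 1 -> legal
(3,4): flips 1 -> legal
(3,5): flips 1 -> legal
(4,1): no bracket -> illegal
(4,2): flips 2 -> legal
(4,3): flips 2 -> legal
(4,5): no bracket -> illegal
(5,3): no bracket -> illegal
(5,4): no bracket -> illegal
(5,5): flips 3 -> legal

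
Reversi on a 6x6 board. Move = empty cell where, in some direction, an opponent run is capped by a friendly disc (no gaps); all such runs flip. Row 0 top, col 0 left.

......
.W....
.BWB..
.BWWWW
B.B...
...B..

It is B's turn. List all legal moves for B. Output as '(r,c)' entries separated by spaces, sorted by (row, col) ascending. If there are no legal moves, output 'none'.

(0,0): no bracket -> illegal
(0,1): flips 1 -> legal
(0,2): no bracket -> illegal
(1,0): no bracket -> illegal
(1,2): flips 2 -> legal
(1,3): flips 1 -> legal
(2,0): no bracket -> illegal
(2,4): flips 1 -> legal
(2,5): no bracket -> illegal
(4,1): flips 1 -> legal
(4,3): flips 2 -> legal
(4,4): no bracket -> illegal
(4,5): flips 1 -> legal

Answer: (0,1) (1,2) (1,3) (2,4) (4,1) (4,3) (4,5)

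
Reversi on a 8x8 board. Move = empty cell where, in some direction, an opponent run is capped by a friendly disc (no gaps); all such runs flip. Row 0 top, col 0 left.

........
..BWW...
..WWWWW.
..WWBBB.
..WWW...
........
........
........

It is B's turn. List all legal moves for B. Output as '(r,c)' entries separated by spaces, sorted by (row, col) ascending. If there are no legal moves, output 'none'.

Answer: (0,2) (0,3) (0,4) (1,5) (1,6) (1,7) (3,1) (5,2) (5,3) (5,4)

Derivation:
(0,2): flips 2 -> legal
(0,3): flips 2 -> legal
(0,4): flips 2 -> legal
(0,5): no bracket -> illegal
(1,1): no bracket -> illegal
(1,5): flips 3 -> legal
(1,6): flips 2 -> legal
(1,7): flips 1 -> legal
(2,1): no bracket -> illegal
(2,7): no bracket -> illegal
(3,1): flips 2 -> legal
(3,7): no bracket -> illegal
(4,1): no bracket -> illegal
(4,5): no bracket -> illegal
(5,1): no bracket -> illegal
(5,2): flips 4 -> legal
(5,3): flips 1 -> legal
(5,4): flips 1 -> legal
(5,5): no bracket -> illegal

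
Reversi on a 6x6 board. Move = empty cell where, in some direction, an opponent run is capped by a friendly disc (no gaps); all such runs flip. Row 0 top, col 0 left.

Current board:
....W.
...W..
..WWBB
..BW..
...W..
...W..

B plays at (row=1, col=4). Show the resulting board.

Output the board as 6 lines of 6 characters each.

Place B at (1,4); scan 8 dirs for brackets.
Dir NW: first cell '.' (not opp) -> no flip
Dir N: opp run (0,4), next=edge -> no flip
Dir NE: first cell '.' (not opp) -> no flip
Dir W: opp run (1,3), next='.' -> no flip
Dir E: first cell '.' (not opp) -> no flip
Dir SW: opp run (2,3) capped by B -> flip
Dir S: first cell 'B' (not opp) -> no flip
Dir SE: first cell 'B' (not opp) -> no flip
All flips: (2,3)

Answer: ....W.
...WB.
..WBBB
..BW..
...W..
...W..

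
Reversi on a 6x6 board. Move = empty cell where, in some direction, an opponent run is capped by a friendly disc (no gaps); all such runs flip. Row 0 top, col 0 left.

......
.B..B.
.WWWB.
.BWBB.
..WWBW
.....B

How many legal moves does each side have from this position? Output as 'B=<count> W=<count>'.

-- B to move --
(1,0): no bracket -> illegal
(1,2): flips 1 -> legal
(1,3): flips 2 -> legal
(2,0): flips 3 -> legal
(3,0): no bracket -> illegal
(3,5): flips 1 -> legal
(4,1): flips 4 -> legal
(5,1): flips 1 -> legal
(5,2): flips 1 -> legal
(5,3): flips 2 -> legal
(5,4): no bracket -> illegal
B mobility = 8
-- W to move --
(0,0): flips 1 -> legal
(0,1): flips 1 -> legal
(0,2): no bracket -> illegal
(0,3): no bracket -> illegal
(0,4): no bracket -> illegal
(0,5): flips 1 -> legal
(1,0): no bracket -> illegal
(1,2): no bracket -> illegal
(1,3): no bracket -> illegal
(1,5): flips 2 -> legal
(2,0): flips 1 -> legal
(2,5): flips 2 -> legal
(3,0): flips 1 -> legal
(3,5): flips 2 -> legal
(4,0): flips 1 -> legal
(4,1): flips 1 -> legal
(5,3): no bracket -> illegal
(5,4): no bracket -> illegal
W mobility = 10

Answer: B=8 W=10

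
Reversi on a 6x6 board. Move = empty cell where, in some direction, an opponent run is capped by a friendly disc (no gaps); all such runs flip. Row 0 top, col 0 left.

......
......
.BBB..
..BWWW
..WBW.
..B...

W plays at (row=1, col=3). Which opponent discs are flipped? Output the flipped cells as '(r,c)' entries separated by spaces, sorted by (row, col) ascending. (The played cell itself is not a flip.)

Dir NW: first cell '.' (not opp) -> no flip
Dir N: first cell '.' (not opp) -> no flip
Dir NE: first cell '.' (not opp) -> no flip
Dir W: first cell '.' (not opp) -> no flip
Dir E: first cell '.' (not opp) -> no flip
Dir SW: opp run (2,2), next='.' -> no flip
Dir S: opp run (2,3) capped by W -> flip
Dir SE: first cell '.' (not opp) -> no flip

Answer: (2,3)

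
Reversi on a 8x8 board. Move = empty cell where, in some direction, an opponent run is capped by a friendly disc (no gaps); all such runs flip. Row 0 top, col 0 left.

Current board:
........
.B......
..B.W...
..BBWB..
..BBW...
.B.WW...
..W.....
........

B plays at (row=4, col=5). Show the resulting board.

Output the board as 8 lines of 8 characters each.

Answer: ........
.B......
..B.W...
..BBWB..
..BBBB..
.B.WW...
..W.....
........

Derivation:
Place B at (4,5); scan 8 dirs for brackets.
Dir NW: opp run (3,4), next='.' -> no flip
Dir N: first cell 'B' (not opp) -> no flip
Dir NE: first cell '.' (not opp) -> no flip
Dir W: opp run (4,4) capped by B -> flip
Dir E: first cell '.' (not opp) -> no flip
Dir SW: opp run (5,4), next='.' -> no flip
Dir S: first cell '.' (not opp) -> no flip
Dir SE: first cell '.' (not opp) -> no flip
All flips: (4,4)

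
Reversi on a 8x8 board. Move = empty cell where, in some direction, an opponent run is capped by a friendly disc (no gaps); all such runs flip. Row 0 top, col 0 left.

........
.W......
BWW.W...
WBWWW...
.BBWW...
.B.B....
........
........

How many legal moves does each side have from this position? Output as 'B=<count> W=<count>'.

Answer: B=9 W=8

Derivation:
-- B to move --
(0,0): no bracket -> illegal
(0,1): flips 2 -> legal
(0,2): flips 1 -> legal
(1,0): no bracket -> illegal
(1,2): flips 2 -> legal
(1,3): flips 1 -> legal
(1,4): no bracket -> illegal
(1,5): flips 2 -> legal
(2,3): flips 5 -> legal
(2,5): no bracket -> illegal
(3,5): flips 4 -> legal
(4,0): flips 1 -> legal
(4,5): flips 2 -> legal
(5,2): no bracket -> illegal
(5,4): no bracket -> illegal
(5,5): no bracket -> illegal
B mobility = 9
-- W to move --
(1,0): flips 1 -> legal
(4,0): flips 3 -> legal
(5,0): flips 1 -> legal
(5,2): flips 2 -> legal
(5,4): no bracket -> illegal
(6,0): flips 2 -> legal
(6,1): flips 3 -> legal
(6,2): flips 1 -> legal
(6,3): flips 1 -> legal
(6,4): no bracket -> illegal
W mobility = 8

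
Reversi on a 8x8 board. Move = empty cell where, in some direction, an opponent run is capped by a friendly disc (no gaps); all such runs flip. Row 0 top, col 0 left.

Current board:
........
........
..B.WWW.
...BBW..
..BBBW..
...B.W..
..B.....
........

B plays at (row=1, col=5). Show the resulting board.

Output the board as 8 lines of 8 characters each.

Answer: ........
.....B..
..B.BWW.
...BBW..
..BBBW..
...B.W..
..B.....
........

Derivation:
Place B at (1,5); scan 8 dirs for brackets.
Dir NW: first cell '.' (not opp) -> no flip
Dir N: first cell '.' (not opp) -> no flip
Dir NE: first cell '.' (not opp) -> no flip
Dir W: first cell '.' (not opp) -> no flip
Dir E: first cell '.' (not opp) -> no flip
Dir SW: opp run (2,4) capped by B -> flip
Dir S: opp run (2,5) (3,5) (4,5) (5,5), next='.' -> no flip
Dir SE: opp run (2,6), next='.' -> no flip
All flips: (2,4)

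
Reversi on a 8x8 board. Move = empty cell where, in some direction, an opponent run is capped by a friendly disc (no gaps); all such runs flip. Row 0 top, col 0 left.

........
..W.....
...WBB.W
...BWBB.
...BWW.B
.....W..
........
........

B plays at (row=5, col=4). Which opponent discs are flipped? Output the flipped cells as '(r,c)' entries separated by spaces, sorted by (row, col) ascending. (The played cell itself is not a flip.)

Answer: (3,4) (4,4) (4,5)

Derivation:
Dir NW: first cell 'B' (not opp) -> no flip
Dir N: opp run (4,4) (3,4) capped by B -> flip
Dir NE: opp run (4,5) capped by B -> flip
Dir W: first cell '.' (not opp) -> no flip
Dir E: opp run (5,5), next='.' -> no flip
Dir SW: first cell '.' (not opp) -> no flip
Dir S: first cell '.' (not opp) -> no flip
Dir SE: first cell '.' (not opp) -> no flip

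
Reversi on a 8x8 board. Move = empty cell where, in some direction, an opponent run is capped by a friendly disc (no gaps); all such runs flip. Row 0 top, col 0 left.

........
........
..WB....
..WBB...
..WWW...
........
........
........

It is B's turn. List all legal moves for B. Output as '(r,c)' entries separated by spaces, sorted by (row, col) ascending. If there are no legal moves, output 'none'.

(1,1): flips 1 -> legal
(1,2): no bracket -> illegal
(1,3): no bracket -> illegal
(2,1): flips 1 -> legal
(3,1): flips 1 -> legal
(3,5): no bracket -> illegal
(4,1): flips 1 -> legal
(4,5): no bracket -> illegal
(5,1): flips 1 -> legal
(5,2): flips 1 -> legal
(5,3): flips 1 -> legal
(5,4): flips 1 -> legal
(5,5): flips 1 -> legal

Answer: (1,1) (2,1) (3,1) (4,1) (5,1) (5,2) (5,3) (5,4) (5,5)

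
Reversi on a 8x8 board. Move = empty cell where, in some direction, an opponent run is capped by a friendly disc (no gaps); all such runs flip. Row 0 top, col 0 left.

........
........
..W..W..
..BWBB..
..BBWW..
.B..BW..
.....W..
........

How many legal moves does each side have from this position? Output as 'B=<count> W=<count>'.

Answer: B=11 W=12

Derivation:
-- B to move --
(1,1): no bracket -> illegal
(1,2): flips 1 -> legal
(1,3): no bracket -> illegal
(1,4): no bracket -> illegal
(1,5): flips 1 -> legal
(1,6): flips 1 -> legal
(2,1): no bracket -> illegal
(2,3): flips 1 -> legal
(2,4): flips 1 -> legal
(2,6): no bracket -> illegal
(3,1): no bracket -> illegal
(3,6): flips 1 -> legal
(4,6): flips 2 -> legal
(5,3): flips 1 -> legal
(5,6): flips 2 -> legal
(6,4): no bracket -> illegal
(6,6): no bracket -> illegal
(7,4): no bracket -> illegal
(7,5): flips 3 -> legal
(7,6): flips 1 -> legal
B mobility = 11
-- W to move --
(2,1): flips 3 -> legal
(2,3): flips 1 -> legal
(2,4): flips 1 -> legal
(2,6): flips 1 -> legal
(3,1): flips 1 -> legal
(3,6): flips 2 -> legal
(4,0): no bracket -> illegal
(4,1): flips 2 -> legal
(4,6): no bracket -> illegal
(5,0): no bracket -> illegal
(5,2): flips 4 -> legal
(5,3): flips 2 -> legal
(6,0): flips 2 -> legal
(6,1): no bracket -> illegal
(6,2): no bracket -> illegal
(6,3): flips 1 -> legal
(6,4): flips 1 -> legal
W mobility = 12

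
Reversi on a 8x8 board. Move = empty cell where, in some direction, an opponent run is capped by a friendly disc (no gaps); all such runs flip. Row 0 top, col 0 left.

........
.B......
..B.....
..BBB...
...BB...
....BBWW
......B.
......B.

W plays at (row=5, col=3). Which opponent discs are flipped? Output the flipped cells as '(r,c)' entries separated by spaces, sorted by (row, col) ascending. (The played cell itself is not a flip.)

Answer: (5,4) (5,5)

Derivation:
Dir NW: first cell '.' (not opp) -> no flip
Dir N: opp run (4,3) (3,3), next='.' -> no flip
Dir NE: opp run (4,4), next='.' -> no flip
Dir W: first cell '.' (not opp) -> no flip
Dir E: opp run (5,4) (5,5) capped by W -> flip
Dir SW: first cell '.' (not opp) -> no flip
Dir S: first cell '.' (not opp) -> no flip
Dir SE: first cell '.' (not opp) -> no flip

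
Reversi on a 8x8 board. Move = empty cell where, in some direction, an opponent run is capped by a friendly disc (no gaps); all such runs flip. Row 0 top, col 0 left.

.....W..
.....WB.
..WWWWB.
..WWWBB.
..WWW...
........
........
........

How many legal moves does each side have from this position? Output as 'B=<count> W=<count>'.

Answer: B=7 W=7

Derivation:
-- B to move --
(0,4): flips 1 -> legal
(0,6): no bracket -> illegal
(1,1): no bracket -> illegal
(1,2): no bracket -> illegal
(1,3): flips 1 -> legal
(1,4): flips 2 -> legal
(2,1): flips 4 -> legal
(3,1): flips 3 -> legal
(4,1): no bracket -> illegal
(4,5): no bracket -> illegal
(5,1): no bracket -> illegal
(5,2): flips 3 -> legal
(5,3): flips 1 -> legal
(5,4): no bracket -> illegal
(5,5): no bracket -> illegal
B mobility = 7
-- W to move --
(0,6): no bracket -> illegal
(0,7): flips 1 -> legal
(1,7): flips 3 -> legal
(2,7): flips 2 -> legal
(3,7): flips 3 -> legal
(4,5): flips 1 -> legal
(4,6): flips 1 -> legal
(4,7): flips 1 -> legal
W mobility = 7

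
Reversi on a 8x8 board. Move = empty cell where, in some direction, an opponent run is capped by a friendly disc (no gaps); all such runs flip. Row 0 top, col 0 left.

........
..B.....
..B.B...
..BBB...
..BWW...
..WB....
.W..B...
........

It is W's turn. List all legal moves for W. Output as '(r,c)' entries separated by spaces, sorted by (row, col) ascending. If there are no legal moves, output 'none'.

(0,1): no bracket -> illegal
(0,2): flips 4 -> legal
(0,3): no bracket -> illegal
(1,1): flips 2 -> legal
(1,3): no bracket -> illegal
(1,4): flips 2 -> legal
(1,5): no bracket -> illegal
(2,1): flips 1 -> legal
(2,3): flips 1 -> legal
(2,5): flips 1 -> legal
(3,1): no bracket -> illegal
(3,5): no bracket -> illegal
(4,1): flips 1 -> legal
(4,5): no bracket -> illegal
(5,1): no bracket -> illegal
(5,4): flips 1 -> legal
(5,5): no bracket -> illegal
(6,2): flips 1 -> legal
(6,3): flips 1 -> legal
(6,5): no bracket -> illegal
(7,3): no bracket -> illegal
(7,4): no bracket -> illegal
(7,5): no bracket -> illegal

Answer: (0,2) (1,1) (1,4) (2,1) (2,3) (2,5) (4,1) (5,4) (6,2) (6,3)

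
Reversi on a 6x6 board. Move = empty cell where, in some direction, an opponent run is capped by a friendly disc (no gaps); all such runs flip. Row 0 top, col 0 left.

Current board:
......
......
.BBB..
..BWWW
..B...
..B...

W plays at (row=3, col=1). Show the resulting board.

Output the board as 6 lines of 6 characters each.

Answer: ......
......
.BBB..
.WWWWW
..B...
..B...

Derivation:
Place W at (3,1); scan 8 dirs for brackets.
Dir NW: first cell '.' (not opp) -> no flip
Dir N: opp run (2,1), next='.' -> no flip
Dir NE: opp run (2,2), next='.' -> no flip
Dir W: first cell '.' (not opp) -> no flip
Dir E: opp run (3,2) capped by W -> flip
Dir SW: first cell '.' (not opp) -> no flip
Dir S: first cell '.' (not opp) -> no flip
Dir SE: opp run (4,2), next='.' -> no flip
All flips: (3,2)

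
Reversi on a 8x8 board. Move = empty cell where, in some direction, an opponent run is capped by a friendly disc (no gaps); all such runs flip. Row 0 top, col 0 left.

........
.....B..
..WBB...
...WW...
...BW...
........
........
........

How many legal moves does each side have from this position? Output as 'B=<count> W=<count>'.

-- B to move --
(1,1): no bracket -> illegal
(1,2): no bracket -> illegal
(1,3): no bracket -> illegal
(2,1): flips 1 -> legal
(2,5): flips 1 -> legal
(3,1): no bracket -> illegal
(3,2): no bracket -> illegal
(3,5): no bracket -> illegal
(4,2): flips 1 -> legal
(4,5): flips 2 -> legal
(5,3): no bracket -> illegal
(5,4): flips 2 -> legal
(5,5): no bracket -> illegal
B mobility = 5
-- W to move --
(0,4): no bracket -> illegal
(0,5): no bracket -> illegal
(0,6): flips 2 -> legal
(1,2): flips 1 -> legal
(1,3): flips 1 -> legal
(1,4): flips 1 -> legal
(1,6): no bracket -> illegal
(2,5): flips 2 -> legal
(2,6): no bracket -> illegal
(3,2): no bracket -> illegal
(3,5): no bracket -> illegal
(4,2): flips 1 -> legal
(5,2): flips 1 -> legal
(5,3): flips 1 -> legal
(5,4): no bracket -> illegal
W mobility = 8

Answer: B=5 W=8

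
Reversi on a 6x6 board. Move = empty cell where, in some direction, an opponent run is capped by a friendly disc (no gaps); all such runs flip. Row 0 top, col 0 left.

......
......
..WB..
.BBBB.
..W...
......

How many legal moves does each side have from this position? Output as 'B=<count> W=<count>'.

Answer: B=7 W=4

Derivation:
-- B to move --
(1,1): flips 1 -> legal
(1,2): flips 1 -> legal
(1,3): flips 1 -> legal
(2,1): flips 1 -> legal
(4,1): no bracket -> illegal
(4,3): no bracket -> illegal
(5,1): flips 1 -> legal
(5,2): flips 1 -> legal
(5,3): flips 1 -> legal
B mobility = 7
-- W to move --
(1,2): no bracket -> illegal
(1,3): no bracket -> illegal
(1,4): no bracket -> illegal
(2,0): flips 1 -> legal
(2,1): no bracket -> illegal
(2,4): flips 2 -> legal
(2,5): no bracket -> illegal
(3,0): no bracket -> illegal
(3,5): no bracket -> illegal
(4,0): flips 1 -> legal
(4,1): no bracket -> illegal
(4,3): no bracket -> illegal
(4,4): flips 1 -> legal
(4,5): no bracket -> illegal
W mobility = 4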